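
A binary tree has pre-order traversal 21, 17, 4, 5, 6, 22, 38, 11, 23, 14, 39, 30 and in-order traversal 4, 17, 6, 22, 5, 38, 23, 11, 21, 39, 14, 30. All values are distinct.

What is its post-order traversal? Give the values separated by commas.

The first element of pre-order is the root; it splits in-order into left and right subtrees.
Root 21: left subtree has 8 nodes {4, 17, 6, 22, 5, 38, 23, 11}, right has 3 {39, 14, 30}.
  Root 17: left subtree has 1 node {4}, right has 6 {6, 22, 5, 38, 23, 11}.
    Root 5: left subtree has 2 nodes {6, 22}, right has 3 {38, 23, 11}.
      Root 6: left subtree has 0 nodes { }, right has 1 {22}.
      Root 38: left subtree has 0 nodes { }, right has 2 {23, 11}.
        Root 11: left subtree has 1 node {23}, right has 0 { }.
  Root 14: left subtree has 1 node {39}, right has 1 {30}.

4, 22, 6, 23, 11, 38, 5, 17, 39, 30, 14, 21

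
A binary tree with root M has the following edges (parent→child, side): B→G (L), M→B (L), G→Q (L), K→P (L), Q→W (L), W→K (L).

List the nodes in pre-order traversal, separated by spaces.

M B G Q W K P

Pre-order visits the node, then its left subtree, then its right subtree.
Visit M.
At M: go left to B.
  Visit B.
  At B: go left to G.
    Visit G.
    At G: go left to Q.
      Visit Q.
      At Q: go left to W.
        Visit W.
        At W: go left to K.
          Visit K.
          At K: go left to P.
            P is a leaf — visit P.
          At K: no right child.
        At W: no right child.
      At Q: no right child.
    At G: no right child.
  At B: no right child.
At M: no right child.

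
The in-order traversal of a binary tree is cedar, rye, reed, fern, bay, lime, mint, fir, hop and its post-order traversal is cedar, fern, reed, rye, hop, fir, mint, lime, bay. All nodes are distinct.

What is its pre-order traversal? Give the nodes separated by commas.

The last element of post-order is the root; it splits in-order into left and right subtrees.
Root bay: left subtree has 4 nodes {cedar, rye, reed, fern}, right has 4 {lime, mint, fir, hop}.
  Root rye: left subtree has 1 node {cedar}, right has 2 {reed, fern}.
    Root reed: left subtree has 0 nodes { }, right has 1 {fern}.
  Root lime: left subtree has 0 nodes { }, right has 3 {mint, fir, hop}.
    Root mint: left subtree has 0 nodes { }, right has 2 {fir, hop}.
      Root fir: left subtree has 0 nodes { }, right has 1 {hop}.

bay, rye, cedar, reed, fern, lime, mint, fir, hop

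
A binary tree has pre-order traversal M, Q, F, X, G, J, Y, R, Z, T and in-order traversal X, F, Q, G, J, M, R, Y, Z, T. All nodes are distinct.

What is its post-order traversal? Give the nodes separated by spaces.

The first element of pre-order is the root; it splits in-order into left and right subtrees.
Root M: left subtree has 5 nodes {X, F, Q, G, J}, right has 4 {R, Y, Z, T}.
  Root Q: left subtree has 2 nodes {X, F}, right has 2 {G, J}.
    Root F: left subtree has 1 node {X}, right has 0 { }.
    Root G: left subtree has 0 nodes { }, right has 1 {J}.
  Root Y: left subtree has 1 node {R}, right has 2 {Z, T}.
    Root Z: left subtree has 0 nodes { }, right has 1 {T}.

X F J G Q R T Z Y M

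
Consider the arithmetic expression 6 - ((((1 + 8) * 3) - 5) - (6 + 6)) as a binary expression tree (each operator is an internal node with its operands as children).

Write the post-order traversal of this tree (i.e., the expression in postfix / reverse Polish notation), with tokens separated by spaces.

Post-order on an expression tree gives postfix notation: for each operator, emit left operand, right operand, then the operator.

6 1 8 + 3 * 5 - 6 6 + - -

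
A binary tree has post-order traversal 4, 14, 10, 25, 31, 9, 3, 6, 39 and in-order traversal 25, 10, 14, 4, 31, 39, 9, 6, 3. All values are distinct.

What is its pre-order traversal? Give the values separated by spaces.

The last element of post-order is the root; it splits in-order into left and right subtrees.
Root 39: left subtree has 5 nodes {25, 10, 14, 4, 31}, right has 3 {9, 6, 3}.
  Root 31: left subtree has 4 nodes {25, 10, 14, 4}, right has 0 { }.
    Root 25: left subtree has 0 nodes { }, right has 3 {10, 14, 4}.
      Root 10: left subtree has 0 nodes { }, right has 2 {14, 4}.
        Root 14: left subtree has 0 nodes { }, right has 1 {4}.
  Root 6: left subtree has 1 node {9}, right has 1 {3}.

39 31 25 10 14 4 6 9 3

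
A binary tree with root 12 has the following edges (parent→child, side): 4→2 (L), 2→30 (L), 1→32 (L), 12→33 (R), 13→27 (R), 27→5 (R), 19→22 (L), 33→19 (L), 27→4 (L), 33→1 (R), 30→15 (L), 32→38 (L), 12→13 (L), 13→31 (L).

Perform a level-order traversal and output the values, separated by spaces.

Level-order visits nodes level by level from the root, left to right within each level.
Level 0: 12
Level 1: 13, 33
Level 2: 31, 27, 19, 1
Level 3: 4, 5, 22, 32
Level 4: 2, 38
Level 5: 30
Level 6: 15

12 13 33 31 27 19 1 4 5 22 32 2 38 30 15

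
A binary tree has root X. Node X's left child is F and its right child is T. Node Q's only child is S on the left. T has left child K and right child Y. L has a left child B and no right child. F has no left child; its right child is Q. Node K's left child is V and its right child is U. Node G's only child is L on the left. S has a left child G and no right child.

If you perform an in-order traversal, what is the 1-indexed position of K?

9

In-order visits the left subtree, then the node, then the right subtree.
At X: go left to F.
  At F: no left child.
  Visit F.
  At F: go right to Q.
    At Q: go left to S.
      At S: go left to G.
        At G: go left to L.
          At L: go left to B.
            B is a leaf — visit B.
          Visit L.
          At L: no right child.
        Visit G.
        At G: no right child.
      Visit S.
      At S: no right child.
    Visit Q.
    At Q: no right child.
Visit X.
At X: go right to T.
  At T: go left to K.
    At K: go left to V.
      V is a leaf — visit V.
    Visit K.
    At K: go right to U.
      U is a leaf — visit U.
  Visit T.
  At T: go right to Y.
    Y is a leaf — visit Y.
Full in-order sequence: F, B, L, G, S, Q, X, V, K, U, T, Y.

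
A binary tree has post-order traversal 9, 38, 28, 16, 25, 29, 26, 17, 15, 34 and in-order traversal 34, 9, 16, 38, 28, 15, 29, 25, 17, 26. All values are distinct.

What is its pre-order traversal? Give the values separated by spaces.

The last element of post-order is the root; it splits in-order into left and right subtrees.
Root 34: left subtree has 0 nodes { }, right has 9 {9, 16, 38, 28, 15, 29, 25, 17, 26}.
  Root 15: left subtree has 4 nodes {9, 16, 38, 28}, right has 4 {29, 25, 17, 26}.
    Root 16: left subtree has 1 node {9}, right has 2 {38, 28}.
      Root 28: left subtree has 1 node {38}, right has 0 { }.
    Root 17: left subtree has 2 nodes {29, 25}, right has 1 {26}.
      Root 29: left subtree has 0 nodes { }, right has 1 {25}.

34 15 16 9 28 38 17 29 25 26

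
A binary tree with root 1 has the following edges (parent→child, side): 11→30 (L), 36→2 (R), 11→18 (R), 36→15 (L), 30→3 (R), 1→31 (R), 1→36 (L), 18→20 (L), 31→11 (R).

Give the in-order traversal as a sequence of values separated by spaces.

15 36 2 1 31 30 3 11 20 18

In-order visits the left subtree, then the node, then the right subtree.
At 1: go left to 36.
  At 36: go left to 15.
    15 is a leaf — visit 15.
  Visit 36.
  At 36: go right to 2.
    2 is a leaf — visit 2.
Visit 1.
At 1: go right to 31.
  At 31: no left child.
  Visit 31.
  At 31: go right to 11.
    At 11: go left to 30.
      At 30: no left child.
      Visit 30.
      At 30: go right to 3.
        3 is a leaf — visit 3.
    Visit 11.
    At 11: go right to 18.
      At 18: go left to 20.
        20 is a leaf — visit 20.
      Visit 18.
      At 18: no right child.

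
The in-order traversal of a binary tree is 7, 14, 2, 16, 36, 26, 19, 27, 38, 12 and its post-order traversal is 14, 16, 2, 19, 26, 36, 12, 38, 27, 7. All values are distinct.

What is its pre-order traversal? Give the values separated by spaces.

The last element of post-order is the root; it splits in-order into left and right subtrees.
Root 7: left subtree has 0 nodes { }, right has 9 {14, 2, 16, 36, 26, 19, 27, 38, 12}.
  Root 27: left subtree has 6 nodes {14, 2, 16, 36, 26, 19}, right has 2 {38, 12}.
    Root 36: left subtree has 3 nodes {14, 2, 16}, right has 2 {26, 19}.
      Root 2: left subtree has 1 node {14}, right has 1 {16}.
      Root 26: left subtree has 0 nodes { }, right has 1 {19}.
    Root 38: left subtree has 0 nodes { }, right has 1 {12}.

7 27 36 2 14 16 26 19 38 12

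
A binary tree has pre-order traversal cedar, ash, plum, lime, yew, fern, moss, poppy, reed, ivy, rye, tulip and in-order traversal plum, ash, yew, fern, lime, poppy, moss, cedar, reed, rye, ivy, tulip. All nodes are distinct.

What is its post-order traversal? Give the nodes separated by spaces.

The first element of pre-order is the root; it splits in-order into left and right subtrees.
Root cedar: left subtree has 7 nodes {plum, ash, yew, fern, lime, poppy, moss}, right has 4 {reed, rye, ivy, tulip}.
  Root ash: left subtree has 1 node {plum}, right has 5 {yew, fern, lime, poppy, moss}.
    Root lime: left subtree has 2 nodes {yew, fern}, right has 2 {poppy, moss}.
      Root yew: left subtree has 0 nodes { }, right has 1 {fern}.
      Root moss: left subtree has 1 node {poppy}, right has 0 { }.
  Root reed: left subtree has 0 nodes { }, right has 3 {rye, ivy, tulip}.
    Root ivy: left subtree has 1 node {rye}, right has 1 {tulip}.

plum fern yew poppy moss lime ash rye tulip ivy reed cedar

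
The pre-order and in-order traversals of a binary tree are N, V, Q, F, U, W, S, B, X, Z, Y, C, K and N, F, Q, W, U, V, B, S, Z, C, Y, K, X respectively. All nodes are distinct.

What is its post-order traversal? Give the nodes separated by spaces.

F W U Q B C K Y Z X S V N

The first element of pre-order is the root; it splits in-order into left and right subtrees.
Root N: left subtree has 0 nodes { }, right has 12 {F, Q, W, U, V, B, S, Z, C, Y, K, X}.
  Root V: left subtree has 4 nodes {F, Q, W, U}, right has 7 {B, S, Z, C, Y, K, X}.
    Root Q: left subtree has 1 node {F}, right has 2 {W, U}.
      Root U: left subtree has 1 node {W}, right has 0 { }.
    Root S: left subtree has 1 node {B}, right has 5 {Z, C, Y, K, X}.
      Root X: left subtree has 4 nodes {Z, C, Y, K}, right has 0 { }.
        Root Z: left subtree has 0 nodes { }, right has 3 {C, Y, K}.
          Root Y: left subtree has 1 node {C}, right has 1 {K}.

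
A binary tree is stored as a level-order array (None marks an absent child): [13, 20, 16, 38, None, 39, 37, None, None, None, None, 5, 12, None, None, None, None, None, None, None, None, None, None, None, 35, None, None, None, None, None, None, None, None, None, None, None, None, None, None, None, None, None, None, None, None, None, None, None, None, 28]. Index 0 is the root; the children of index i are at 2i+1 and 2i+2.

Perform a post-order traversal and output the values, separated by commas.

38, 20, 28, 35, 5, 12, 39, 37, 16, 13

Post-order visits the left subtree, then the right subtree, then the node.
At 13: go left to 20.
  At 20: go left to 38.
    38 is a leaf — visit 38.
  At 20: no right child.
  Visit 20.
At 13: go right to 16.
  At 16: go left to 39.
    At 39: go left to 5.
      At 5: no left child.
      At 5: go right to 35.
        At 35: go left to 28.
          28 is a leaf — visit 28.
        At 35: no right child.
        Visit 35.
      Visit 5.
    At 39: go right to 12.
      12 is a leaf — visit 12.
    Visit 39.
  At 16: go right to 37.
    37 is a leaf — visit 37.
  Visit 16.
Visit 13.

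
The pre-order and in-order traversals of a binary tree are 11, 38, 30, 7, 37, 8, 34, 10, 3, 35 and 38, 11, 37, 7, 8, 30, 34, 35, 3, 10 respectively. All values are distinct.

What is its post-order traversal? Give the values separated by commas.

38, 37, 8, 7, 35, 3, 10, 34, 30, 11

The first element of pre-order is the root; it splits in-order into left and right subtrees.
Root 11: left subtree has 1 node {38}, right has 8 {37, 7, 8, 30, 34, 35, 3, 10}.
  Root 30: left subtree has 3 nodes {37, 7, 8}, right has 4 {34, 35, 3, 10}.
    Root 7: left subtree has 1 node {37}, right has 1 {8}.
    Root 34: left subtree has 0 nodes { }, right has 3 {35, 3, 10}.
      Root 10: left subtree has 2 nodes {35, 3}, right has 0 { }.
        Root 3: left subtree has 1 node {35}, right has 0 { }.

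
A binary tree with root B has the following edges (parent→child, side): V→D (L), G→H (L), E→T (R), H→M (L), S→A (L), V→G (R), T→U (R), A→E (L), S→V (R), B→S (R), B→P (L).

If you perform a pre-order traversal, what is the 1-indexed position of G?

Pre-order visits the node, then its left subtree, then its right subtree.
Visit B.
At B: go left to P.
  P is a leaf — visit P.
At B: go right to S.
  Visit S.
  At S: go left to A.
    Visit A.
    At A: go left to E.
      Visit E.
      At E: no left child.
      At E: go right to T.
        Visit T.
        At T: no left child.
        At T: go right to U.
          U is a leaf — visit U.
    At A: no right child.
  At S: go right to V.
    Visit V.
    At V: go left to D.
      D is a leaf — visit D.
    At V: go right to G.
      Visit G.
      At G: go left to H.
        Visit H.
        At H: go left to M.
          M is a leaf — visit M.
        At H: no right child.
      At G: no right child.
Full pre-order sequence: B, P, S, A, E, T, U, V, D, G, H, M.

10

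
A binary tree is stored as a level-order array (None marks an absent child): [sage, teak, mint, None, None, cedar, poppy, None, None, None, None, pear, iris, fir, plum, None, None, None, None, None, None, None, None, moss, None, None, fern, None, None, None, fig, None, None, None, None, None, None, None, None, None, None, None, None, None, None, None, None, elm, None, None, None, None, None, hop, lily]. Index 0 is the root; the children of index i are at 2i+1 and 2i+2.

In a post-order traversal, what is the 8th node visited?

Post-order visits the left subtree, then the right subtree, then the node.
At sage: go left to teak.
  teak is a leaf — visit teak.
At sage: go right to mint.
  At mint: go left to cedar.
    At cedar: go left to pear.
      At pear: go left to moss.
        At moss: go left to elm.
          elm is a leaf — visit elm.
        At moss: no right child.
        Visit moss.
      At pear: no right child.
      Visit pear.
    At cedar: go right to iris.
      At iris: no left child.
      At iris: go right to fern.
        At fern: go left to hop.
          hop is a leaf — visit hop.
        At fern: go right to lily.
          lily is a leaf — visit lily.
        Visit fern.
      Visit iris.
    Visit cedar.
  At mint: go right to poppy.
    At poppy: go left to fir.
      fir is a leaf — visit fir.
    At poppy: go right to plum.
      At plum: no left child.
      At plum: go right to fig.
        fig is a leaf — visit fig.
      Visit plum.
    Visit poppy.
  Visit mint.
Visit sage.
Full post-order sequence: teak, elm, moss, pear, hop, lily, fern, iris, cedar, fir, fig, plum, poppy, mint, sage.

iris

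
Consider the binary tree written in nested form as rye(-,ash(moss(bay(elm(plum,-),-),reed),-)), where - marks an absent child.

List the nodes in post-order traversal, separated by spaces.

Post-order visits the left subtree, then the right subtree, then the node.
At rye: no left child.
At rye: go right to ash.
  At ash: go left to moss.
    At moss: go left to bay.
      At bay: go left to elm.
        At elm: go left to plum.
          plum is a leaf — visit plum.
        At elm: no right child.
        Visit elm.
      At bay: no right child.
      Visit bay.
    At moss: go right to reed.
      reed is a leaf — visit reed.
    Visit moss.
  At ash: no right child.
  Visit ash.
Visit rye.

plum elm bay reed moss ash rye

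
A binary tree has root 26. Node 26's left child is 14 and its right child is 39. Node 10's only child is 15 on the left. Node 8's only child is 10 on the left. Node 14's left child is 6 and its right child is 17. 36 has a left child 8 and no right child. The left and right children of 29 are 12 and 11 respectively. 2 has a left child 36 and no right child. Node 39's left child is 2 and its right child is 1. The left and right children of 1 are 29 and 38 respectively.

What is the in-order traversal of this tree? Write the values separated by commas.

6, 14, 17, 26, 15, 10, 8, 36, 2, 39, 12, 29, 11, 1, 38

In-order visits the left subtree, then the node, then the right subtree.
At 26: go left to 14.
  At 14: go left to 6.
    6 is a leaf — visit 6.
  Visit 14.
  At 14: go right to 17.
    17 is a leaf — visit 17.
Visit 26.
At 26: go right to 39.
  At 39: go left to 2.
    At 2: go left to 36.
      At 36: go left to 8.
        At 8: go left to 10.
          At 10: go left to 15.
            15 is a leaf — visit 15.
          Visit 10.
          At 10: no right child.
        Visit 8.
        At 8: no right child.
      Visit 36.
      At 36: no right child.
    Visit 2.
    At 2: no right child.
  Visit 39.
  At 39: go right to 1.
    At 1: go left to 29.
      At 29: go left to 12.
        12 is a leaf — visit 12.
      Visit 29.
      At 29: go right to 11.
        11 is a leaf — visit 11.
    Visit 1.
    At 1: go right to 38.
      38 is a leaf — visit 38.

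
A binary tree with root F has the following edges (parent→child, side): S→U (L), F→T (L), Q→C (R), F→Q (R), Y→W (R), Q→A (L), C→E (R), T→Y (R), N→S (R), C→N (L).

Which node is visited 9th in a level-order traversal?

Level-order visits nodes level by level from the root, left to right within each level.
Level 0: F
Level 1: T, Q
Level 2: Y, A, C
Level 3: W, N, E
Level 4: S
Level 5: U
Full level-order sequence: F, T, Q, Y, A, C, W, N, E, S, U.

E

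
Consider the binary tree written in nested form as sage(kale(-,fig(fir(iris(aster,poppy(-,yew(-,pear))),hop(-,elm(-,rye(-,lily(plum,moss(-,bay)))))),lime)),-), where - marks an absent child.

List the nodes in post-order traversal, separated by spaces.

aster pear yew poppy iris plum bay moss lily rye elm hop fir lime fig kale sage

Post-order visits the left subtree, then the right subtree, then the node.
At sage: go left to kale.
  At kale: no left child.
  At kale: go right to fig.
    At fig: go left to fir.
      At fir: go left to iris.
        At iris: go left to aster.
          aster is a leaf — visit aster.
        At iris: go right to poppy.
          At poppy: no left child.
          At poppy: go right to yew.
            At yew: no left child.
            At yew: go right to pear.
              pear is a leaf — visit pear.
            Visit yew.
          Visit poppy.
        Visit iris.
      At fir: go right to hop.
        At hop: no left child.
        At hop: go right to elm.
          At elm: no left child.
          At elm: go right to rye.
            At rye: no left child.
            At rye: go right to lily.
              At lily: go left to plum.
                plum is a leaf — visit plum.
              At lily: go right to moss.
                At moss: no left child.
                At moss: go right to bay.
                  bay is a leaf — visit bay.
                Visit moss.
              Visit lily.
            Visit rye.
          Visit elm.
        Visit hop.
      Visit fir.
    At fig: go right to lime.
      lime is a leaf — visit lime.
    Visit fig.
  Visit kale.
At sage: no right child.
Visit sage.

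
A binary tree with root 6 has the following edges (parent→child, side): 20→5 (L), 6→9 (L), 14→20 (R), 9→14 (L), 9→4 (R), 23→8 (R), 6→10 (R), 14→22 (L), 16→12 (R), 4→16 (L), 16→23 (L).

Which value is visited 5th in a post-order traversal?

8

Post-order visits the left subtree, then the right subtree, then the node.
At 6: go left to 9.
  At 9: go left to 14.
    At 14: go left to 22.
      22 is a leaf — visit 22.
    At 14: go right to 20.
      At 20: go left to 5.
        5 is a leaf — visit 5.
      At 20: no right child.
      Visit 20.
    Visit 14.
  At 9: go right to 4.
    At 4: go left to 16.
      At 16: go left to 23.
        At 23: no left child.
        At 23: go right to 8.
          8 is a leaf — visit 8.
        Visit 23.
      At 16: go right to 12.
        12 is a leaf — visit 12.
      Visit 16.
    At 4: no right child.
    Visit 4.
  Visit 9.
At 6: go right to 10.
  10 is a leaf — visit 10.
Visit 6.
Full post-order sequence: 22, 5, 20, 14, 8, 23, 12, 16, 4, 9, 10, 6.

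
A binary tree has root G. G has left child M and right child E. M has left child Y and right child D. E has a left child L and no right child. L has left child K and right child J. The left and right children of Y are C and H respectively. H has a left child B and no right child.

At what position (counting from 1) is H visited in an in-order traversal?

In-order visits the left subtree, then the node, then the right subtree.
At G: go left to M.
  At M: go left to Y.
    At Y: go left to C.
      C is a leaf — visit C.
    Visit Y.
    At Y: go right to H.
      At H: go left to B.
        B is a leaf — visit B.
      Visit H.
      At H: no right child.
  Visit M.
  At M: go right to D.
    D is a leaf — visit D.
Visit G.
At G: go right to E.
  At E: go left to L.
    At L: go left to K.
      K is a leaf — visit K.
    Visit L.
    At L: go right to J.
      J is a leaf — visit J.
  Visit E.
  At E: no right child.
Full in-order sequence: C, Y, B, H, M, D, G, K, L, J, E.

4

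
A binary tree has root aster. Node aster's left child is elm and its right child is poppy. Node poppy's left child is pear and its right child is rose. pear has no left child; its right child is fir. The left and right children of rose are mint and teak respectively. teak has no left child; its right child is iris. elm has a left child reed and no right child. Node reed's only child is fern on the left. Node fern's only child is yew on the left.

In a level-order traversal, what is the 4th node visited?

Level-order visits nodes level by level from the root, left to right within each level.
Level 0: aster
Level 1: elm, poppy
Level 2: reed, pear, rose
Level 3: fern, fir, mint, teak
Level 4: yew, iris
Full level-order sequence: aster, elm, poppy, reed, pear, rose, fern, fir, mint, teak, yew, iris.

reed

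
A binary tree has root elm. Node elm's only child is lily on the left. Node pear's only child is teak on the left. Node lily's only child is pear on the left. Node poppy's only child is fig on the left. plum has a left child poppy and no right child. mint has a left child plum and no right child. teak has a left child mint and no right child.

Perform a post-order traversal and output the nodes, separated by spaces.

fig poppy plum mint teak pear lily elm

Post-order visits the left subtree, then the right subtree, then the node.
At elm: go left to lily.
  At lily: go left to pear.
    At pear: go left to teak.
      At teak: go left to mint.
        At mint: go left to plum.
          At plum: go left to poppy.
            At poppy: go left to fig.
              fig is a leaf — visit fig.
            At poppy: no right child.
            Visit poppy.
          At plum: no right child.
          Visit plum.
        At mint: no right child.
        Visit mint.
      At teak: no right child.
      Visit teak.
    At pear: no right child.
    Visit pear.
  At lily: no right child.
  Visit lily.
At elm: no right child.
Visit elm.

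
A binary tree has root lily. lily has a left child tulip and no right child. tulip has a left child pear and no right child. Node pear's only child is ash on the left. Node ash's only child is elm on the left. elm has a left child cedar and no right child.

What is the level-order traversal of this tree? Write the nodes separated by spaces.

lily tulip pear ash elm cedar

Level-order visits nodes level by level from the root, left to right within each level.
Level 0: lily
Level 1: tulip
Level 2: pear
Level 3: ash
Level 4: elm
Level 5: cedar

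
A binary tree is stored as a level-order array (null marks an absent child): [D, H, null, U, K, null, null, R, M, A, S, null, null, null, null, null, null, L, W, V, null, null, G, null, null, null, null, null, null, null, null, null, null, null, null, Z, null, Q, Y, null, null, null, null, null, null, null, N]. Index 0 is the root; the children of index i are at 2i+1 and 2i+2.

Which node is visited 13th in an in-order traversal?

In-order visits the left subtree, then the node, then the right subtree.
At D: go left to H.
  At H: go left to U.
    At U: go left to R.
      R is a leaf — visit R.
    Visit U.
    At U: go right to M.
      At M: go left to L.
        At L: go left to Z.
          Z is a leaf — visit Z.
        Visit L.
        At L: no right child.
      Visit M.
      At M: go right to W.
        At W: go left to Q.
          Q is a leaf — visit Q.
        Visit W.
        At W: go right to Y.
          Y is a leaf — visit Y.
  Visit H.
  At H: go right to K.
    At K: go left to A.
      At A: go left to V.
        V is a leaf — visit V.
      Visit A.
      At A: no right child.
    Visit K.
    At K: go right to S.
      At S: no left child.
      Visit S.
      At S: go right to G.
        At G: no left child.
        Visit G.
        At G: go right to N.
          N is a leaf — visit N.
Visit D.
At D: no right child.
Full in-order sequence: R, U, Z, L, M, Q, W, Y, H, V, A, K, S, G, N, D.

S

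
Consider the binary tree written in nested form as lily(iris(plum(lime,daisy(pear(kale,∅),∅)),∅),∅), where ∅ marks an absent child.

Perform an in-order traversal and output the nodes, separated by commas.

In-order visits the left subtree, then the node, then the right subtree.
At lily: go left to iris.
  At iris: go left to plum.
    At plum: go left to lime.
      lime is a leaf — visit lime.
    Visit plum.
    At plum: go right to daisy.
      At daisy: go left to pear.
        At pear: go left to kale.
          kale is a leaf — visit kale.
        Visit pear.
        At pear: no right child.
      Visit daisy.
      At daisy: no right child.
  Visit iris.
  At iris: no right child.
Visit lily.
At lily: no right child.

lime, plum, kale, pear, daisy, iris, lily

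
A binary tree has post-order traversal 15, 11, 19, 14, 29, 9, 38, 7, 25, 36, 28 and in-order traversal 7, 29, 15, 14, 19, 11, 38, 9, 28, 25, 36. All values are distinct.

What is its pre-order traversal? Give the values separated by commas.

The last element of post-order is the root; it splits in-order into left and right subtrees.
Root 28: left subtree has 8 nodes {7, 29, 15, 14, 19, 11, 38, 9}, right has 2 {25, 36}.
  Root 7: left subtree has 0 nodes { }, right has 7 {29, 15, 14, 19, 11, 38, 9}.
    Root 38: left subtree has 5 nodes {29, 15, 14, 19, 11}, right has 1 {9}.
      Root 29: left subtree has 0 nodes { }, right has 4 {15, 14, 19, 11}.
        Root 14: left subtree has 1 node {15}, right has 2 {19, 11}.
          Root 19: left subtree has 0 nodes { }, right has 1 {11}.
  Root 36: left subtree has 1 node {25}, right has 0 { }.

28, 7, 38, 29, 14, 15, 19, 11, 9, 36, 25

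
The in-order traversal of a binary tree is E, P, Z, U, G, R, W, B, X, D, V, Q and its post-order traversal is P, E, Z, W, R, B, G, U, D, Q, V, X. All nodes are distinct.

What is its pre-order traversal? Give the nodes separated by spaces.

The last element of post-order is the root; it splits in-order into left and right subtrees.
Root X: left subtree has 8 nodes {E, P, Z, U, G, R, W, B}, right has 3 {D, V, Q}.
  Root U: left subtree has 3 nodes {E, P, Z}, right has 4 {G, R, W, B}.
    Root Z: left subtree has 2 nodes {E, P}, right has 0 { }.
      Root E: left subtree has 0 nodes { }, right has 1 {P}.
    Root G: left subtree has 0 nodes { }, right has 3 {R, W, B}.
      Root B: left subtree has 2 nodes {R, W}, right has 0 { }.
        Root R: left subtree has 0 nodes { }, right has 1 {W}.
  Root V: left subtree has 1 node {D}, right has 1 {Q}.

X U Z E P G B R W V D Q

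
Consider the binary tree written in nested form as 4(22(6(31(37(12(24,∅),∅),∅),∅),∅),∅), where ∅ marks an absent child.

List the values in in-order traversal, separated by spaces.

In-order visits the left subtree, then the node, then the right subtree.
At 4: go left to 22.
  At 22: go left to 6.
    At 6: go left to 31.
      At 31: go left to 37.
        At 37: go left to 12.
          At 12: go left to 24.
            24 is a leaf — visit 24.
          Visit 12.
          At 12: no right child.
        Visit 37.
        At 37: no right child.
      Visit 31.
      At 31: no right child.
    Visit 6.
    At 6: no right child.
  Visit 22.
  At 22: no right child.
Visit 4.
At 4: no right child.

24 12 37 31 6 22 4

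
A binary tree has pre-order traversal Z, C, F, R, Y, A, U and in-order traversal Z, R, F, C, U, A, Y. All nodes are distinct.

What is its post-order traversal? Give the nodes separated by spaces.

R F U A Y C Z

The first element of pre-order is the root; it splits in-order into left and right subtrees.
Root Z: left subtree has 0 nodes { }, right has 6 {R, F, C, U, A, Y}.
  Root C: left subtree has 2 nodes {R, F}, right has 3 {U, A, Y}.
    Root F: left subtree has 1 node {R}, right has 0 { }.
    Root Y: left subtree has 2 nodes {U, A}, right has 0 { }.
      Root A: left subtree has 1 node {U}, right has 0 { }.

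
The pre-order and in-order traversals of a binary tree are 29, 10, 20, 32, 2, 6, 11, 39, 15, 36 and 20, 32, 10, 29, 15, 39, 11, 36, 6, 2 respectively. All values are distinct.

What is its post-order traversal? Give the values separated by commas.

32, 20, 10, 15, 39, 36, 11, 6, 2, 29

The first element of pre-order is the root; it splits in-order into left and right subtrees.
Root 29: left subtree has 3 nodes {20, 32, 10}, right has 6 {15, 39, 11, 36, 6, 2}.
  Root 10: left subtree has 2 nodes {20, 32}, right has 0 { }.
    Root 20: left subtree has 0 nodes { }, right has 1 {32}.
  Root 2: left subtree has 5 nodes {15, 39, 11, 36, 6}, right has 0 { }.
    Root 6: left subtree has 4 nodes {15, 39, 11, 36}, right has 0 { }.
      Root 11: left subtree has 2 nodes {15, 39}, right has 1 {36}.
        Root 39: left subtree has 1 node {15}, right has 0 { }.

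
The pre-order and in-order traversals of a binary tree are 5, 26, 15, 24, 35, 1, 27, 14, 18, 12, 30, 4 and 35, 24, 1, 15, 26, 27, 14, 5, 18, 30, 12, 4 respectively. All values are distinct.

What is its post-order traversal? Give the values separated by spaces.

The first element of pre-order is the root; it splits in-order into left and right subtrees.
Root 5: left subtree has 7 nodes {35, 24, 1, 15, 26, 27, 14}, right has 4 {18, 30, 12, 4}.
  Root 26: left subtree has 4 nodes {35, 24, 1, 15}, right has 2 {27, 14}.
    Root 15: left subtree has 3 nodes {35, 24, 1}, right has 0 { }.
      Root 24: left subtree has 1 node {35}, right has 1 {1}.
    Root 27: left subtree has 0 nodes { }, right has 1 {14}.
  Root 18: left subtree has 0 nodes { }, right has 3 {30, 12, 4}.
    Root 12: left subtree has 1 node {30}, right has 1 {4}.

35 1 24 15 14 27 26 30 4 12 18 5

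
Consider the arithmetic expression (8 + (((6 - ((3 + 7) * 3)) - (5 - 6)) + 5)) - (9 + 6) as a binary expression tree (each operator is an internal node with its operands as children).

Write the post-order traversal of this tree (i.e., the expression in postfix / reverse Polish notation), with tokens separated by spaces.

8 6 3 7 + 3 * - 5 6 - - 5 + + 9 6 + -

Post-order on an expression tree gives postfix notation: for each operator, emit left operand, right operand, then the operator.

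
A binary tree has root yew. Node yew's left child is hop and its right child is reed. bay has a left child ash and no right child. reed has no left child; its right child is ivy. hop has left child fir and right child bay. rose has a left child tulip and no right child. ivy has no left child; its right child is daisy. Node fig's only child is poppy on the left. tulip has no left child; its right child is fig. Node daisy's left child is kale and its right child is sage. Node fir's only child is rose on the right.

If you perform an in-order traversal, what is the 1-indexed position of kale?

In-order visits the left subtree, then the node, then the right subtree.
At yew: go left to hop.
  At hop: go left to fir.
    At fir: no left child.
    Visit fir.
    At fir: go right to rose.
      At rose: go left to tulip.
        At tulip: no left child.
        Visit tulip.
        At tulip: go right to fig.
          At fig: go left to poppy.
            poppy is a leaf — visit poppy.
          Visit fig.
          At fig: no right child.
      Visit rose.
      At rose: no right child.
  Visit hop.
  At hop: go right to bay.
    At bay: go left to ash.
      ash is a leaf — visit ash.
    Visit bay.
    At bay: no right child.
Visit yew.
At yew: go right to reed.
  At reed: no left child.
  Visit reed.
  At reed: go right to ivy.
    At ivy: no left child.
    Visit ivy.
    At ivy: go right to daisy.
      At daisy: go left to kale.
        kale is a leaf — visit kale.
      Visit daisy.
      At daisy: go right to sage.
        sage is a leaf — visit sage.
Full in-order sequence: fir, tulip, poppy, fig, rose, hop, ash, bay, yew, reed, ivy, kale, daisy, sage.

12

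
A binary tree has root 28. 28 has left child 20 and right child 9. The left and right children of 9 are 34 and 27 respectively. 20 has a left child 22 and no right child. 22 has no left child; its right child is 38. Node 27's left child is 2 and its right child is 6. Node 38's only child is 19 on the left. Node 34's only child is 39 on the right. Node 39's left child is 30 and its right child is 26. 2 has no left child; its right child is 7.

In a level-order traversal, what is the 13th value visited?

Level-order visits nodes level by level from the root, left to right within each level.
Level 0: 28
Level 1: 20, 9
Level 2: 22, 34, 27
Level 3: 38, 39, 2, 6
Level 4: 19, 30, 26, 7
Full level-order sequence: 28, 20, 9, 22, 34, 27, 38, 39, 2, 6, 19, 30, 26, 7.

26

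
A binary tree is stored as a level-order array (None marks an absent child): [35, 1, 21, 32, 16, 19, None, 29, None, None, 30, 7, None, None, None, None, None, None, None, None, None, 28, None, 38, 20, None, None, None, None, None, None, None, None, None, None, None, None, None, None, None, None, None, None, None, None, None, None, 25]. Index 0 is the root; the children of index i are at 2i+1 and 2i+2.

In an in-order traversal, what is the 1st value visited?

29

In-order visits the left subtree, then the node, then the right subtree.
At 35: go left to 1.
  At 1: go left to 32.
    At 32: go left to 29.
      29 is a leaf — visit 29.
    Visit 32.
    At 32: no right child.
  Visit 1.
  At 1: go right to 16.
    At 16: no left child.
    Visit 16.
    At 16: go right to 30.
      At 30: go left to 28.
        28 is a leaf — visit 28.
      Visit 30.
      At 30: no right child.
Visit 35.
At 35: go right to 21.
  At 21: go left to 19.
    At 19: go left to 7.
      At 7: go left to 38.
        At 38: go left to 25.
          25 is a leaf — visit 25.
        Visit 38.
        At 38: no right child.
      Visit 7.
      At 7: go right to 20.
        20 is a leaf — visit 20.
    Visit 19.
    At 19: no right child.
  Visit 21.
  At 21: no right child.
Full in-order sequence: 29, 32, 1, 16, 28, 30, 35, 25, 38, 7, 20, 19, 21.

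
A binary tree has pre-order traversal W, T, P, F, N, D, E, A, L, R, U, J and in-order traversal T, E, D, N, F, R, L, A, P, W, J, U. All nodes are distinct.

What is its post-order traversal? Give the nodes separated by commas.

The first element of pre-order is the root; it splits in-order into left and right subtrees.
Root W: left subtree has 9 nodes {T, E, D, N, F, R, L, A, P}, right has 2 {J, U}.
  Root T: left subtree has 0 nodes { }, right has 8 {E, D, N, F, R, L, A, P}.
    Root P: left subtree has 7 nodes {E, D, N, F, R, L, A}, right has 0 { }.
      Root F: left subtree has 3 nodes {E, D, N}, right has 3 {R, L, A}.
        Root N: left subtree has 2 nodes {E, D}, right has 0 { }.
          Root D: left subtree has 1 node {E}, right has 0 { }.
        Root A: left subtree has 2 nodes {R, L}, right has 0 { }.
          Root L: left subtree has 1 node {R}, right has 0 { }.
  Root U: left subtree has 1 node {J}, right has 0 { }.

E, D, N, R, L, A, F, P, T, J, U, W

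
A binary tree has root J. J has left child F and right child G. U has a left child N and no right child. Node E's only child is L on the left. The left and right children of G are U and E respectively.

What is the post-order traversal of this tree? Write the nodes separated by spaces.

F N U L E G J

Post-order visits the left subtree, then the right subtree, then the node.
At J: go left to F.
  F is a leaf — visit F.
At J: go right to G.
  At G: go left to U.
    At U: go left to N.
      N is a leaf — visit N.
    At U: no right child.
    Visit U.
  At G: go right to E.
    At E: go left to L.
      L is a leaf — visit L.
    At E: no right child.
    Visit E.
  Visit G.
Visit J.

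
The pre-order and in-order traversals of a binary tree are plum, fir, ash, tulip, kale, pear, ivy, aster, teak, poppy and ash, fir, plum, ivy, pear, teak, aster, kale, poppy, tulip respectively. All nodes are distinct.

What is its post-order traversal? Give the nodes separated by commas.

ash, fir, ivy, teak, aster, pear, poppy, kale, tulip, plum

The first element of pre-order is the root; it splits in-order into left and right subtrees.
Root plum: left subtree has 2 nodes {ash, fir}, right has 7 {ivy, pear, teak, aster, kale, poppy, tulip}.
  Root fir: left subtree has 1 node {ash}, right has 0 { }.
  Root tulip: left subtree has 6 nodes {ivy, pear, teak, aster, kale, poppy}, right has 0 { }.
    Root kale: left subtree has 4 nodes {ivy, pear, teak, aster}, right has 1 {poppy}.
      Root pear: left subtree has 1 node {ivy}, right has 2 {teak, aster}.
        Root aster: left subtree has 1 node {teak}, right has 0 { }.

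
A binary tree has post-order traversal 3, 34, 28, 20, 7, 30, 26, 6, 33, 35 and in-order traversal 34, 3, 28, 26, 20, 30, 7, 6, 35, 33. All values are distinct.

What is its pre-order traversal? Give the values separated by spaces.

35 6 26 28 34 3 30 20 7 33

The last element of post-order is the root; it splits in-order into left and right subtrees.
Root 35: left subtree has 8 nodes {34, 3, 28, 26, 20, 30, 7, 6}, right has 1 {33}.
  Root 6: left subtree has 7 nodes {34, 3, 28, 26, 20, 30, 7}, right has 0 { }.
    Root 26: left subtree has 3 nodes {34, 3, 28}, right has 3 {20, 30, 7}.
      Root 28: left subtree has 2 nodes {34, 3}, right has 0 { }.
        Root 34: left subtree has 0 nodes { }, right has 1 {3}.
      Root 30: left subtree has 1 node {20}, right has 1 {7}.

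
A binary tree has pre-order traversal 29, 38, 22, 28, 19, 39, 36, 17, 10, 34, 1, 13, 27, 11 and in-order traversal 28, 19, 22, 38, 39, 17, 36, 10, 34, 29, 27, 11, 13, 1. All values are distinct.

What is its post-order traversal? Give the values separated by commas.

The first element of pre-order is the root; it splits in-order into left and right subtrees.
Root 29: left subtree has 9 nodes {28, 19, 22, 38, 39, 17, 36, 10, 34}, right has 4 {27, 11, 13, 1}.
  Root 38: left subtree has 3 nodes {28, 19, 22}, right has 5 {39, 17, 36, 10, 34}.
    Root 22: left subtree has 2 nodes {28, 19}, right has 0 { }.
      Root 28: left subtree has 0 nodes { }, right has 1 {19}.
    Root 39: left subtree has 0 nodes { }, right has 4 {17, 36, 10, 34}.
      Root 36: left subtree has 1 node {17}, right has 2 {10, 34}.
        Root 10: left subtree has 0 nodes { }, right has 1 {34}.
  Root 1: left subtree has 3 nodes {27, 11, 13}, right has 0 { }.
    Root 13: left subtree has 2 nodes {27, 11}, right has 0 { }.
      Root 27: left subtree has 0 nodes { }, right has 1 {11}.

19, 28, 22, 17, 34, 10, 36, 39, 38, 11, 27, 13, 1, 29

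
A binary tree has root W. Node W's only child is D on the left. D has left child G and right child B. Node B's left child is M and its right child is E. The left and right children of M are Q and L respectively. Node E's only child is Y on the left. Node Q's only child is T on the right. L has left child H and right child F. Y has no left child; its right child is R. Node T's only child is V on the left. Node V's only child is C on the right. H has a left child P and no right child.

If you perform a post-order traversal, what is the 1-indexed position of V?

Post-order visits the left subtree, then the right subtree, then the node.
At W: go left to D.
  At D: go left to G.
    G is a leaf — visit G.
  At D: go right to B.
    At B: go left to M.
      At M: go left to Q.
        At Q: no left child.
        At Q: go right to T.
          At T: go left to V.
            At V: no left child.
            At V: go right to C.
              C is a leaf — visit C.
            Visit V.
          At T: no right child.
          Visit T.
        Visit Q.
      At M: go right to L.
        At L: go left to H.
          At H: go left to P.
            P is a leaf — visit P.
          At H: no right child.
          Visit H.
        At L: go right to F.
          F is a leaf — visit F.
        Visit L.
      Visit M.
    At B: go right to E.
      At E: go left to Y.
        At Y: no left child.
        At Y: go right to R.
          R is a leaf — visit R.
        Visit Y.
      At E: no right child.
      Visit E.
    Visit B.
  Visit D.
At W: no right child.
Visit W.
Full post-order sequence: G, C, V, T, Q, P, H, F, L, M, R, Y, E, B, D, W.

3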